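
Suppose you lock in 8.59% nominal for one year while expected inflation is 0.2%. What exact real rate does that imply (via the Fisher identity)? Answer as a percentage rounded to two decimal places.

8.37%

1 + r = 1.08590 / 1.00200 = 1.083733
r = 1.083733 − 1 = 8.3733%, i.e. 8.37%.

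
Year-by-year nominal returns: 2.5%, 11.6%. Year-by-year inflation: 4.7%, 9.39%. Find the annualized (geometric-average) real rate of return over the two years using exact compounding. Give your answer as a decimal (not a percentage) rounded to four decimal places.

-0.0006

Nominal growth factor = 1.0250 × 1.1160 = 1.14390000
Price-level growth factor = 1.0470 × 1.0939 = 1.14531330
Real growth factor = 1.14390000 / 1.14531330 = 0.99876601
Annualized real rate = 0.99876601^(1/2) − 1 = -0.0617% → -0.0006.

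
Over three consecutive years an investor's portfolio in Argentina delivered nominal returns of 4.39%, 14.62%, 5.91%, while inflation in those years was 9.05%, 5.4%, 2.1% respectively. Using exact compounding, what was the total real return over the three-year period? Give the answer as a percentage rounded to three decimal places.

7.985%

Nominal growth factor = 1.0439 × 1.1462 × 1.0591 = 1.267232
Price-level growth factor = 1.0905 × 1.0540 × 1.0210 = 1.173524
Real growth factor = 1.267232 / 1.173524 = 1.079852
Total real return = 1.079852 − 1 → 7.985%.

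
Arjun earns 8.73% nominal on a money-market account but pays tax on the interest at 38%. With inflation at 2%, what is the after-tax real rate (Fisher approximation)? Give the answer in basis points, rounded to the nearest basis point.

341 basis points

After-tax nominal return = 8.73% × (1 − 0.38) = 5.4126%.
r ≈ 5.4126% − 2% → 341 basis points.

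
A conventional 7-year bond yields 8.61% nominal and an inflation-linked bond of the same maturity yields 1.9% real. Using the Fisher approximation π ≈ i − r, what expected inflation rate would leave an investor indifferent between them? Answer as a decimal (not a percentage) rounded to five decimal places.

π ≈ i − r = 8.61% − 1.9% → 0.06710.

0.06710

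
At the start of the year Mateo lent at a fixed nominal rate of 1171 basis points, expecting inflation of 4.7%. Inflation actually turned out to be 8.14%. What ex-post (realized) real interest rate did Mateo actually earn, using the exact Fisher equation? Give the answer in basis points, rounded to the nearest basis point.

330 basis points

Ex-post: (1 + 0.1171)/(1 + 0.0814) − 1 = 3.3013%
So the realized real rate is 330 basis points.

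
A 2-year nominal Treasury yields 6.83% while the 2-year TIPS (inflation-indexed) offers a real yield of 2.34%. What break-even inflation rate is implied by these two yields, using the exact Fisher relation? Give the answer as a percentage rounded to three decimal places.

4.387%

(1 + π) = (1 + i)/(1 + r) = 1.06830 / 1.02340 = 1.043873
Break-even inflation = 1.043873 − 1 → 4.387%.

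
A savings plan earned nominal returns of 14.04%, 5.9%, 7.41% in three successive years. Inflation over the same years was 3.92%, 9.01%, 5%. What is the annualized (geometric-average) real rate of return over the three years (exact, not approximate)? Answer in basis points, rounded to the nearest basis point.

293 basis points

Nominal growth factor = 1.1404 × 1.0590 × 1.0741 = 1.29717295
Price-level growth factor = 1.0392 × 1.0901 × 1.0500 = 1.18947352
Real growth factor = 1.29717295 / 1.18947352 = 1.09054379
Annualized real rate = 1.09054379^(1/3) − 1 = 2.9314% → 293 basis points.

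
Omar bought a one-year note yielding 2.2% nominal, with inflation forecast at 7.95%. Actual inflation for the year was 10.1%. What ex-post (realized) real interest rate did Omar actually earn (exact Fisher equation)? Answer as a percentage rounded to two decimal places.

-7.18%

Ex-post: (1 + 0.0220)/(1 + 0.1010) − 1 = -7.1753%
So the realized real rate is -7.18%.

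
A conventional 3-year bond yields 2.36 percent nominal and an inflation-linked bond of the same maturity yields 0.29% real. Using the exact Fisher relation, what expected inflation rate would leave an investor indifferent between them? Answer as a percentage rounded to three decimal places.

2.064%

(1 + π) = (1 + i)/(1 + r) = 1.02360 / 1.00290 = 1.020640
Break-even inflation = 1.020640 − 1 → 2.064%.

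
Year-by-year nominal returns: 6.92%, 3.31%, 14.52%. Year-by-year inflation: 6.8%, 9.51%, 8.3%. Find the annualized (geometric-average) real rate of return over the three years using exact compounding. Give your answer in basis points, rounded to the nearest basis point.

-4 basis points

Compound the nominal returns: 1.0692 × 1.0331 × 1.1452 = 1.26497706.
Compound inflation: 1.0680 × 1.0951 × 1.0830 = 1.26664084.
Deflate: 1.26497706 / 1.26664084 = 0.99868646.
Annualized real rate = 0.99868646^(1/3) − 1 = -0.0438% → -4 basis points.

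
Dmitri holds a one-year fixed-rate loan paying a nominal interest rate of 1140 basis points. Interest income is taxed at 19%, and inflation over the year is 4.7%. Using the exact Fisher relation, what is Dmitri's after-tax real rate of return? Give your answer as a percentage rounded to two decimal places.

4.33%

After-tax nominal return = 11.4% × (1 − 0.19) = 9.2340%.
1 + r = 1.09234 / 1.04700 = 1.043305
After-tax real rate = 1.043305 − 1 → 4.33%.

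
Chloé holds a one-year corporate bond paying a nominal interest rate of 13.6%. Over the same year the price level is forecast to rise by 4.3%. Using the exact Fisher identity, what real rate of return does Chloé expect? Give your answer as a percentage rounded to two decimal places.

1 + r = 1.13600 / 1.04300 = 1.089166
r = 1.089166 − 1 = 8.9166%, i.e. 8.92%.

8.92%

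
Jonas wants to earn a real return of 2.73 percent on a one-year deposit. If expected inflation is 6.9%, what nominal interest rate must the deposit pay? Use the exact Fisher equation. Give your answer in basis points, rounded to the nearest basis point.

982 basis points

(1 + i) = (1 + r)(1 + π) = 1.02730 × 1.06900 = 1.0981837
i = 1.0981837 − 1, so the required nominal rate is 982 basis points.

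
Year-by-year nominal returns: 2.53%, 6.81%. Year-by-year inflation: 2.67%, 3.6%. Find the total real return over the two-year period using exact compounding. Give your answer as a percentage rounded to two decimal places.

Compound the nominal returns: 1.0253 × 1.0681 = 1.095123.
Compound inflation: 1.0267 × 1.0360 = 1.063661.
Deflate: 1.095123 / 1.063661 = 1.029579.
Total real return = 1.029579 − 1 → 2.96%.

2.96%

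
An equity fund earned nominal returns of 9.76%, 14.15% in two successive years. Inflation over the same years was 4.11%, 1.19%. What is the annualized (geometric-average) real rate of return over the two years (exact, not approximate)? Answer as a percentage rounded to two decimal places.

9.05%

Nominal growth factor = 1.0976 × 1.1415 = 1.25291040
Price-level growth factor = 1.0411 × 1.0119 = 1.05348909
Real growth factor = 1.25291040 / 1.05348909 = 1.18929604
Annualized real rate = 1.18929604^(1/2) − 1 = 9.0549% → 9.05%.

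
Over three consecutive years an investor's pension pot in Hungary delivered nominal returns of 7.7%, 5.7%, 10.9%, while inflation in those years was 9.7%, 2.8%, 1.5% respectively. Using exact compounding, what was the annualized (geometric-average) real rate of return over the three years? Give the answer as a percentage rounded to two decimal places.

3.32%

Nominal growth factor = 1.0770 × 1.0570 × 1.1090 = 1.26247340
Price-level growth factor = 1.0970 × 1.0280 × 1.0150 = 1.14463174
Real growth factor = 1.26247340 / 1.14463174 = 1.10295159
Annualized real rate = 1.10295159^(1/3) − 1 = 3.3203% → 3.32%.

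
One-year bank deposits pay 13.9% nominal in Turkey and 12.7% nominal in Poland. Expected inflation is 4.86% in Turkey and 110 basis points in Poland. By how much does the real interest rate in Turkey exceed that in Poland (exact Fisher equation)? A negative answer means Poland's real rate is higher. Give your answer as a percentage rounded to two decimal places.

Turkey: (1 + 0.1390)/(1 + 0.0486) − 1 = 8.6210%
Poland: (1 + 0.1270)/(1 + 0.0110) − 1 = 11.4738%
Differential = 8.6210% − 11.4738% = -2.8528% → -2.85%.

-2.85%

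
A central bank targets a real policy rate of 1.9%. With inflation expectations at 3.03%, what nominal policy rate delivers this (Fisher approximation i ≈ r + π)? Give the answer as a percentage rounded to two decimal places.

i ≈ r + π = 1.9% + 3.03% = 4.93%.

4.93%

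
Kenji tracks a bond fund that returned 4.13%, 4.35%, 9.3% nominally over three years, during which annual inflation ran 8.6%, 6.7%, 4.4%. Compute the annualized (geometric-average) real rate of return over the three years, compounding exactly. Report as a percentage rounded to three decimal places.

-0.613%

Compound the nominal returns: 1.0413 × 1.0435 × 1.0930 = 1.18765003.
Compound inflation: 1.0860 × 1.0670 × 1.0440 = 1.20974753.
Deflate: 1.18765003 / 1.20974753 = 0.98173379.
Annualized real rate = 0.98173379^(1/3) − 1 = -0.6126% → -0.613%.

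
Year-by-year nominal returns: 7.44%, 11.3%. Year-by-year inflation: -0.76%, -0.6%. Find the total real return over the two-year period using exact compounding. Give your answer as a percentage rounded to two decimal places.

21.22%

Compound the nominal returns: 1.0744 × 1.1130 = 1.195807.
Compound inflation: 0.9924 × 0.9940 = 0.986446.
Deflate: 1.195807 / 0.986446 = 1.212238.
Total real return = 1.212238 − 1 → 21.22%.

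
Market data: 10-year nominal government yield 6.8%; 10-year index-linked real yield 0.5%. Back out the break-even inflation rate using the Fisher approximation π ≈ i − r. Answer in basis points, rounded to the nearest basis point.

π ≈ i − r = 6.8% − 0.5% → 630 basis points.

630 basis points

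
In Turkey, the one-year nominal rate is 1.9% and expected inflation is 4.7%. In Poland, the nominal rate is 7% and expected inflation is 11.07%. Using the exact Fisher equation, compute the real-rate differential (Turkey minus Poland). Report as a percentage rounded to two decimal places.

0.99%

Turkey: (1 + 0.0190)/(1 + 0.0470) − 1 = -2.6743%
Poland: (1 + 0.0700)/(1 + 0.1107) − 1 = -3.6644%
Differential = -2.6743% − (-3.6644%) = 0.9900% → 0.99%.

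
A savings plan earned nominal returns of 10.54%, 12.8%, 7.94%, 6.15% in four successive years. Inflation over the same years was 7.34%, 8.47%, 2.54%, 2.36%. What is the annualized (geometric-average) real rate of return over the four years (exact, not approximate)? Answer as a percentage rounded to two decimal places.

Nominal growth factor = 1.1054 × 1.1280 × 1.0794 × 1.0615 = 1.42866686
Price-level growth factor = 1.0734 × 1.0847 × 1.0254 × 1.0236 = 1.22206645
Real growth factor = 1.42866686 / 1.22206645 = 1.16905825
Annualized real rate = 1.16905825^(1/4) − 1 = 3.9822% → 3.98%.

3.98%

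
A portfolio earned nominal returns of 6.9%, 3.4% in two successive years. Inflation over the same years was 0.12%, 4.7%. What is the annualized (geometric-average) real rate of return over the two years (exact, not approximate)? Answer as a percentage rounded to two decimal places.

2.69%

Compound the nominal returns: 1.0690 × 1.0340 = 1.10534600.
Compound inflation: 1.0012 × 1.0470 = 1.04825640.
Deflate: 1.10534600 / 1.04825640 = 1.05446148.
Annualized real rate = 1.05446148^(1/2) − 1 = 2.6870% → 2.69%.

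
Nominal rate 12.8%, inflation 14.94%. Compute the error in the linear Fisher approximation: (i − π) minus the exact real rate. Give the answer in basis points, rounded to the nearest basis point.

-28 basis points

Approximate: r ≈ 12.800% − 14.940% = -2.1400%
Exact: (1 + 0.1280)/(1 + 0.1494) − 1 = -1.8618%
Error = -2.1400% − (-1.8618%) = -0.2782% → -28 basis points.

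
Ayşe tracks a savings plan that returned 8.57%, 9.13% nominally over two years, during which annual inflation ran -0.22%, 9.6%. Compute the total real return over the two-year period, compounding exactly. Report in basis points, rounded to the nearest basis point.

Nominal growth factor = 1.0857 × 1.0913 = 1.184824
Price-level growth factor = 0.9978 × 1.0960 = 1.093589
Real growth factor = 1.184824 / 1.093589 = 1.083428
Total real return = 1.083428 − 1 → 834 basis points.

834 basis points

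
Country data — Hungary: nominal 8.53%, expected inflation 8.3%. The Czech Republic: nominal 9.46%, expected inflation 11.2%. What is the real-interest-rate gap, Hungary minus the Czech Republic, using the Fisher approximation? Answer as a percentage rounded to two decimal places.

1.97%

Hungary: 8.53% − 8.3% = 0.230%
The Czech Republic: 9.46% − 11.2% = -1.740%
Differential = 1.970% → 1.97%.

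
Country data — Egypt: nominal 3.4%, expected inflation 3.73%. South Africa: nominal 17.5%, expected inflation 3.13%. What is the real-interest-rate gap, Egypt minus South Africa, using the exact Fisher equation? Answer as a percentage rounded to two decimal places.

Egypt: (1 + 0.0340)/(1 + 0.0373) − 1 = -0.3181%
South Africa: (1 + 0.1750)/(1 + 0.0313) − 1 = 13.9339%
Differential = -0.3181% − 13.9339% = -14.2520% → -14.25%.

-14.25%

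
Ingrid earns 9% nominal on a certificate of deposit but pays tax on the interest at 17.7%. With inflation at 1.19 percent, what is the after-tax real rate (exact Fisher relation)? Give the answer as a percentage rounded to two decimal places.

After-tax nominal return = 9% × (1 − 0.177) = 7.4070%.
1 + r = 1.07407 / 1.01190 = 1.061439
After-tax real rate = 1.061439 − 1 → 6.14%.

6.14%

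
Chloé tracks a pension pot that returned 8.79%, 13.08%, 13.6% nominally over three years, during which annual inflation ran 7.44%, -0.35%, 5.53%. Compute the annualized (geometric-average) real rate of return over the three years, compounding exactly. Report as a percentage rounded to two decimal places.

7.34%

Nominal growth factor = 1.0879 × 1.1308 × 1.1360 = 1.39750416
Price-level growth factor = 1.0744 × 0.9965 × 1.0553 = 1.12984597
Real growth factor = 1.39750416 / 1.12984597 = 1.23689794
Annualized real rate = 1.23689794^(1/3) − 1 = 7.3440% → 7.34%.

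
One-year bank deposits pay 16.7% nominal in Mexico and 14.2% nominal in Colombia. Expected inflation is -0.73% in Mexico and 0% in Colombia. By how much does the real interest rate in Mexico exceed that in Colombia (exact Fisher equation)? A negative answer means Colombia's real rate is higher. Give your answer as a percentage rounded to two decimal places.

3.36%

Mexico: (1 + 0.1670)/(1 − 0.0073) − 1 = 17.5582%
Colombia: (1 + 0.1420)/(1 + 0.0000) − 1 = 14.2000%
Differential = 17.5582% − 14.2000% = 3.3582% → 3.36%.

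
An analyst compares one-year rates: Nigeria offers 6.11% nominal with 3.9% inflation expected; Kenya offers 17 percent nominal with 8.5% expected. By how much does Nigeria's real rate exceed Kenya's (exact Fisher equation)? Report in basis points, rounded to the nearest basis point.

Nigeria: (1 + 0.0611)/(1 + 0.0390) − 1 = 2.1270%
Kenya: (1 + 0.1700)/(1 + 0.0850) − 1 = 7.8341%
Differential = 2.1270% − 7.8341% = -5.7071% → -571 basis points.

-571 basis points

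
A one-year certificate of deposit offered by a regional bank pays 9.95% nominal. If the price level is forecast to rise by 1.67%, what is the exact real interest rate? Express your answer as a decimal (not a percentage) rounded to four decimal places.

0.0814

1 + r = 1.09950 / 1.01670 = 1.081440
r = 1.081440 − 1 = 8.1440%, i.e. 0.0814.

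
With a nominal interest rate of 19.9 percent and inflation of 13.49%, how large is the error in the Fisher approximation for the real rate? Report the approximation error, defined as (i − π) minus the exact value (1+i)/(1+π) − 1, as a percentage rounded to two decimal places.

0.76%

Approximate: r ≈ 19.900% − 13.490% = 6.4100%
Exact: (1 + 0.1990)/(1 + 0.1349) − 1 = 5.6481%
Error = 6.4100% − 5.6481% = 0.7619% → 0.76%.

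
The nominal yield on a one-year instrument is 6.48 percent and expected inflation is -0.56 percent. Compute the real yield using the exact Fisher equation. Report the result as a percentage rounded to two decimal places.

By the Fisher identity, 1 + r = (1 + i)/(1 + π).
1 + r = 1.06480 / 0.99440 = 1.070796
r = 1.070796 − 1 = 7.0796%, i.e. 7.08%.

7.08%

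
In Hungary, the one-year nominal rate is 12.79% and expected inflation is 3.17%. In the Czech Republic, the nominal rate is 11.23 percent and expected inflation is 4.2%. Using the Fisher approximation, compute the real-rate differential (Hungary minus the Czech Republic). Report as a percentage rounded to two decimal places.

2.59%

Hungary: 12.79% − 3.17% = 9.620%
The Czech Republic: 11.23% − 4.2% = 7.030%
Differential = 2.590% → 2.59%.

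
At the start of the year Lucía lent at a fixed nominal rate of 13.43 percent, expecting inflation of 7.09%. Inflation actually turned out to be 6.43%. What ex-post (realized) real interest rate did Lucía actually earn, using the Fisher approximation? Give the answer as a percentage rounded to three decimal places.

7.000%

Ex-post: 13.43% − 6.43% = 7.000%
So the realized real rate is 7.000%.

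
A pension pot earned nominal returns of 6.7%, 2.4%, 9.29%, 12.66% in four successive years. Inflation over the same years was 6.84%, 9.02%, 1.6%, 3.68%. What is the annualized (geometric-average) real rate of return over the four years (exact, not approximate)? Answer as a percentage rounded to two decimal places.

2.33%

Nominal growth factor = 1.0670 × 1.0240 × 1.0929 × 1.1266 = 1.34528577
Price-level growth factor = 1.0684 × 1.0902 × 1.0160 × 1.0368 = 1.22695534
Real growth factor = 1.34528577 / 1.22695534 = 1.09644233
Annualized real rate = 1.09644233^(1/4) − 1 = 2.3285% → 2.33%.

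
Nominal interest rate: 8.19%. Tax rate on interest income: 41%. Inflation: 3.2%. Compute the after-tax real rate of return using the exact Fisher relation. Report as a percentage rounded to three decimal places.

After-tax nominal return = 8.19% × (1 − 0.41) = 4.8321%.
1 + r = 1.048321 / 1.03200 = 1.0158149
After-tax real rate = 1.0158149 − 1 → 1.581%.

1.581%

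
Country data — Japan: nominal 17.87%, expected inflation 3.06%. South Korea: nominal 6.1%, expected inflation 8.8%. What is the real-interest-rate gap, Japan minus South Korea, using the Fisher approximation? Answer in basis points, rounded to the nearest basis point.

1751 basis points

Japan: 17.87% − 3.06% = 14.810%
South Korea: 6.1% − 8.8% = -2.700%
Differential = 17.510% → 1751 basis points.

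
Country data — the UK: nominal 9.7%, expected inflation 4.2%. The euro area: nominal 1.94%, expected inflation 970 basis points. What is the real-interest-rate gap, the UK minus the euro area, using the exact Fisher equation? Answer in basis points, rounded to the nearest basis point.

The UK: (1 + 0.0970)/(1 + 0.0420) − 1 = 5.2783%
The euro area: (1 + 0.0194)/(1 + 0.0970) − 1 = -7.0738%
Differential = 5.2783% − (-7.0738%) = 12.3521% → 1235 basis points.

1235 basis points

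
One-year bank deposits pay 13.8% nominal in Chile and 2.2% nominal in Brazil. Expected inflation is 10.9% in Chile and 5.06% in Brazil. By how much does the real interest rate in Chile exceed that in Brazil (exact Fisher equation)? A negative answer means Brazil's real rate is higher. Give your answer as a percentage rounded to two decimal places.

5.34%

Chile: (1 + 0.1380)/(1 + 0.1090) − 1 = 2.6150%
Brazil: (1 + 0.0220)/(1 + 0.0506) − 1 = -2.7223%
Differential = 2.6150% − (-2.7223%) = 5.3372% → 5.34%.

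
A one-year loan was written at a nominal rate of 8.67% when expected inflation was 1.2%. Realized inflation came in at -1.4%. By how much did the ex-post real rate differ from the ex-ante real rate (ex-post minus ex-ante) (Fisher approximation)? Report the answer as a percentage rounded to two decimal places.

2.60%

Ex-ante: 8.67% − 1.2% = 7.470%
Ex-post: 8.67% − (-1.4%) = 10.070%
Difference (ex-post − ex-ante) = 2.6000% → 2.60%.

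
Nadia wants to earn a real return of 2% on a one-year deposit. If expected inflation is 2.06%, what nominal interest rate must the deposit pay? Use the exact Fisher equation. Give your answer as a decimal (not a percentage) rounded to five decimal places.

(1 + i) = (1 + r)(1 + π) = 1.02000 × 1.02060 = 1.041012
i = 1.041012 − 1, so the required nominal rate is 0.04101.

0.04101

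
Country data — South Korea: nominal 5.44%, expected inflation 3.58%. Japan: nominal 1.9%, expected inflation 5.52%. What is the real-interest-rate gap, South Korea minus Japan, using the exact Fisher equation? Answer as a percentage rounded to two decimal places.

South Korea: (1 + 0.0544)/(1 + 0.0358) − 1 = 1.7957%
Japan: (1 + 0.0190)/(1 + 0.0552) − 1 = -3.4306%
Differential = 1.7957% − (-3.4306%) = 5.2263% → 5.23%.

5.23%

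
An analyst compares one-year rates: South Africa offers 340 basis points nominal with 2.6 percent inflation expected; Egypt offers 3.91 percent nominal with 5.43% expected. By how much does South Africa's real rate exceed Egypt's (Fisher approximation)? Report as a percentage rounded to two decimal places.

South Africa: 3.4% − 2.6% = 0.800%
Egypt: 3.91% − 5.43% = -1.520%
Differential = 2.320% → 2.32%.

2.32%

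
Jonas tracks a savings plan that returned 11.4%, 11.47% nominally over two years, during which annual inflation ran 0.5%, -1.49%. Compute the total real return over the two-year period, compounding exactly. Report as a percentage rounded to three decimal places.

Nominal growth factor = 1.1140 × 1.1147 = 1.241776
Price-level growth factor = 1.0050 × 0.9851 = 0.990026
Real growth factor = 1.241776 / 0.990026 = 1.254287
Total real return = 1.254287 − 1 → 25.429%.

25.429%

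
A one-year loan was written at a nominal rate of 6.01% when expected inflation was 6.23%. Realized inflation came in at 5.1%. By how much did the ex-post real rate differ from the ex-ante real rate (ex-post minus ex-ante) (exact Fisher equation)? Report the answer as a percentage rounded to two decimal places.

Ex-ante: (1 + 0.0601)/(1 + 0.0623) − 1 = -0.2071%
Ex-post: (1 + 0.0601)/(1 + 0.0510) − 1 = 0.8658%
Difference (ex-post − ex-ante) = 1.0729% → 1.07%.

1.07%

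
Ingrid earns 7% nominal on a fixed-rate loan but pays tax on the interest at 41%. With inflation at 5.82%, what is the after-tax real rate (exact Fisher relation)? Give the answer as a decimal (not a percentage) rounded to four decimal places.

After-tax nominal return = 7% × (1 − 0.41) = 4.1300%.
1 + r = 1.04130 / 1.05820 = 0.984029
After-tax real rate = 0.984029 − 1 → -0.0160.

-0.0160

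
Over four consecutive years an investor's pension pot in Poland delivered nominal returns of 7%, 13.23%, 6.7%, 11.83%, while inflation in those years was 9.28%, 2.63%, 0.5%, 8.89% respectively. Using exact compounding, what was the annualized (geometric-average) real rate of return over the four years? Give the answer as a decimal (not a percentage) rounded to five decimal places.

0.04178

Compound the nominal returns: 1.0700 × 1.1323 × 1.0670 × 1.1183 = 1.44566621.
Compound inflation: 1.0928 × 1.0263 × 1.0050 × 1.0889 = 1.22735183.
Deflate: 1.44566621 / 1.22735183 = 1.17787432.
Annualized real rate = 1.17787432^(1/4) − 1 = 4.1777% → 0.04178.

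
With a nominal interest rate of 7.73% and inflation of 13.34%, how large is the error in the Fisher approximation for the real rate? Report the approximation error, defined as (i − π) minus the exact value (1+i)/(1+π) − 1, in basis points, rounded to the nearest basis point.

Approximate: r ≈ 7.730% − 13.340% = -5.6100%
Exact: (1 + 0.0773)/(1 + 0.1334) − 1 = -4.9497%
Error = -5.6100% − (-4.9497%) = -0.6603% → -66 basis points.

-66 basis points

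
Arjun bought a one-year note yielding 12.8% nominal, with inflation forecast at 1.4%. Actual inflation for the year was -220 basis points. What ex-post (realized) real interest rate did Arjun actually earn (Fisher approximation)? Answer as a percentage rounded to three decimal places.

Ex-post: 12.8% − (-2.2%) = 15.000%
So the realized real rate is 15.000%.

15.000%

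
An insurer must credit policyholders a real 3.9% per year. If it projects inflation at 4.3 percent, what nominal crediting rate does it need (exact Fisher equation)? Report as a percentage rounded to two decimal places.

(1 + i) = (1 + r)(1 + π) = 1.03900 × 1.04300 = 1.083677
i = 1.083677 − 1, so the required nominal rate is 8.37%.

8.37%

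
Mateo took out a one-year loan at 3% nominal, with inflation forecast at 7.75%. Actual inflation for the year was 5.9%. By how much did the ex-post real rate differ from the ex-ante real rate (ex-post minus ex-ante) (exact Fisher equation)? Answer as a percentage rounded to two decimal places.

Ex-ante: (1 + 0.0300)/(1 + 0.0775) − 1 = -4.4084%
Ex-post: (1 + 0.0300)/(1 + 0.0590) − 1 = -2.7384%
Difference (ex-post − ex-ante) = 1.6699% → 1.67%.

1.67%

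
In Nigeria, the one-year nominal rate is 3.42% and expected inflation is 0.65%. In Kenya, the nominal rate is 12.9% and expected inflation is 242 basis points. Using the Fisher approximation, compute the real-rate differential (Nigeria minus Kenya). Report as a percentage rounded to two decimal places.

-7.71%

Nigeria: 3.42% − 0.65% = 2.770%
Kenya: 12.9% − 2.42% = 10.480%
Differential = -7.710% → -7.71%.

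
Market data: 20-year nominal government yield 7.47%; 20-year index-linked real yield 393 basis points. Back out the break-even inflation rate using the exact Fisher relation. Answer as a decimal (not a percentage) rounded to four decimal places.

(1 + π) = (1 + i)/(1 + r) = 1.07470 / 1.03930 = 1.034061
Break-even inflation = 1.034061 − 1 → 0.0341.

0.0341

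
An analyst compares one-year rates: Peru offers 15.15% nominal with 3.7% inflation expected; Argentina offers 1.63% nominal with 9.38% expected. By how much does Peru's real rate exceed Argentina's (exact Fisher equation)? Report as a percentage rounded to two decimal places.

Peru: (1 + 0.1515)/(1 + 0.0370) − 1 = 11.0415%
Argentina: (1 + 0.0163)/(1 + 0.0938) − 1 = -7.0854%
Differential = 11.0415% − (-7.0854%) = 18.1269% → 18.13%.

18.13%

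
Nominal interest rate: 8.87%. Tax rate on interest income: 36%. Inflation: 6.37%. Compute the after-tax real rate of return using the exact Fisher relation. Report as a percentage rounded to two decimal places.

After-tax nominal return = 8.87% × (1 − 0.36) = 5.6768%.
1 + r = 1.056768 / 1.06370 = 0.993483
After-tax real rate = 0.993483 − 1 → -0.65%.

-0.65%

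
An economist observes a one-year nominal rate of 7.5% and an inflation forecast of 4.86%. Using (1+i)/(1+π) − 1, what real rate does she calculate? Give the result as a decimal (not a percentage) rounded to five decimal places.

1 + r = 1.07500 / 1.04860 = 1.025176
r = 1.025176 − 1 = 2.5176%, i.e. 0.02518.

0.02518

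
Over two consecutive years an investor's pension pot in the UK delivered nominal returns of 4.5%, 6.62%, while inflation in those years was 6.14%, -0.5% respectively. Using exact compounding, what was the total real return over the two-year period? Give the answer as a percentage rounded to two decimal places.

Compound the nominal returns: 1.0450 × 1.0662 = 1.114179.
Compound inflation: 1.0614 × 0.9950 = 1.056093.
Deflate: 1.114179 / 1.056093 = 1.055001.
Total real return = 1.055001 − 1 → 5.50%.

5.50%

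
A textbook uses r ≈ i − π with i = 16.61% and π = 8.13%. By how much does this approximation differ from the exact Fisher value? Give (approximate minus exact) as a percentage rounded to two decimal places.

0.64%

Approximate: r ≈ 16.610% − 8.130% = 8.4800%
Exact: (1 + 0.1661)/(1 + 0.0813) − 1 = 7.8424%
Error = 8.4800% − 7.8424% = 0.6376% → 0.64%.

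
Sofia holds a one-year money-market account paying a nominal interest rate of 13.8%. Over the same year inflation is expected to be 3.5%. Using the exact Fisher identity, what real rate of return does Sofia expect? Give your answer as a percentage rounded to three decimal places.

9.952%

1 + r = 1.13800 / 1.03500 = 1.099517
r = 1.099517 − 1 = 9.9517%, i.e. 9.952%.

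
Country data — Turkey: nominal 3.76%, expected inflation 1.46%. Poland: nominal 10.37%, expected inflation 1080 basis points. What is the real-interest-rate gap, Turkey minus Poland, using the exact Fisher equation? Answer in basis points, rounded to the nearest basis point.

265 basis points

Turkey: (1 + 0.0376)/(1 + 0.0146) − 1 = 2.26690%
Poland: (1 + 0.1037)/(1 + 0.1080) − 1 = -0.38809%
Differential = 2.26690% − (-0.38809%) = 2.65499% → 265 basis points.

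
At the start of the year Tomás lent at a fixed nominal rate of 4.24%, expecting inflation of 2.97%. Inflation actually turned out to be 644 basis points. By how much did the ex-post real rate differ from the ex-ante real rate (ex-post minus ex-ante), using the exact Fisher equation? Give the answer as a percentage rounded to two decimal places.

-3.30%

Ex-ante: (1 + 0.0424)/(1 + 0.0297) − 1 = 1.2334%
Ex-post: (1 + 0.0424)/(1 + 0.0644) − 1 = -2.0669%
Difference (ex-post − ex-ante) = -3.3003% → -3.30%.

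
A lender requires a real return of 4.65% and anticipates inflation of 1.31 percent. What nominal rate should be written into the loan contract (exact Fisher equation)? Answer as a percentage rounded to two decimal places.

6.02%

(1 + i) = (1 + r)(1 + π) = 1.04650 × 1.01310 = 1.06020915
i = 1.06020915 − 1, so the required nominal rate is 6.02%.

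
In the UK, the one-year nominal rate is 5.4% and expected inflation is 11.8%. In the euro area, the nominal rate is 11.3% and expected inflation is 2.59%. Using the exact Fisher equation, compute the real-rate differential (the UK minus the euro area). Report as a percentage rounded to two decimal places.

The UK: (1 + 0.0540)/(1 + 0.1180) − 1 = -5.7245%
The euro area: (1 + 0.1130)/(1 + 0.0259) − 1 = 8.4901%
Differential = -5.7245% − 8.4901% = -14.2146% → -14.21%.

-14.21%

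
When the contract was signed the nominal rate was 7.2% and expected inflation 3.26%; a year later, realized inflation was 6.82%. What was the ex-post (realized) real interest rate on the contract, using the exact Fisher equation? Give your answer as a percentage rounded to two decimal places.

0.36%

Ex-post: (1 + 0.0720)/(1 + 0.0682) − 1 = 0.3557%
So the realized real rate is 0.36%.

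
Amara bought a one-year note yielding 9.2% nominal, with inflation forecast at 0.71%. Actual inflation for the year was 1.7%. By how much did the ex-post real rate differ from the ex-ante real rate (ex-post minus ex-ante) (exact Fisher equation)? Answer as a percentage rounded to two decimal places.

-1.06%

Ex-ante: (1 + 0.0920)/(1 + 0.0071) − 1 = 8.4301%
Ex-post: (1 + 0.0920)/(1 + 0.0170) − 1 = 7.3746%
Difference (ex-post − ex-ante) = -1.0555% → -1.06%.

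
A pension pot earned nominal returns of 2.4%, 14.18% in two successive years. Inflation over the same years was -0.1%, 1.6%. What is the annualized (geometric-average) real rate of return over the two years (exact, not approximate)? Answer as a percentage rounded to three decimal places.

Nominal growth factor = 1.0240 × 1.1418 = 1.16920320
Price-level growth factor = 0.9990 × 1.0160 = 1.01498400
Real growth factor = 1.16920320 / 1.01498400 = 1.15194249
Annualized real rate = 1.15194249^(1/2) − 1 = 7.3286% → 7.329%.

7.329%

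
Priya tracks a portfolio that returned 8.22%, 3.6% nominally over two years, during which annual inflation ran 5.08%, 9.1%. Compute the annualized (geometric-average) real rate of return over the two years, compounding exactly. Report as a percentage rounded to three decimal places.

-1.108%

Nominal growth factor = 1.0822 × 1.0360 = 1.12115920
Price-level growth factor = 1.0508 × 1.0910 = 1.14642280
Real growth factor = 1.12115920 / 1.14642280 = 0.97796310
Annualized real rate = 0.97796310^(1/2) − 1 = -1.1080% → -1.108%.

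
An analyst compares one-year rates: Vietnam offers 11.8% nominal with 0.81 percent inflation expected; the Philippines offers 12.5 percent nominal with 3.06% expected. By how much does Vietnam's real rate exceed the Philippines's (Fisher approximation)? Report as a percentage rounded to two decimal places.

1.55%

Vietnam: 11.8% − 0.81% = 10.990%
The Philippines: 12.5% − 3.06% = 9.440%
Differential = 1.550% → 1.55%.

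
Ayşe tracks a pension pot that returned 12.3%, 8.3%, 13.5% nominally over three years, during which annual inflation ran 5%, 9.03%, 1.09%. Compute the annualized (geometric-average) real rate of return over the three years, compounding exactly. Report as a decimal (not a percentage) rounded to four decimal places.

0.0605

Nominal growth factor = 1.1230 × 1.0830 × 1.1350 = 1.38039722
Price-level growth factor = 1.0500 × 1.0903 × 1.0109 = 1.15729348
Real growth factor = 1.38039722 / 1.15729348 = 1.19278060
Annualized real rate = 1.19278060^(1/3) − 1 = 6.0523% → 0.0605.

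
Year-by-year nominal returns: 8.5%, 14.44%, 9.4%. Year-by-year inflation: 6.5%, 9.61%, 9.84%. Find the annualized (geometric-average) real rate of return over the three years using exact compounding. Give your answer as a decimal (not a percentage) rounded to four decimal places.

0.0194

Compound the nominal returns: 1.0850 × 1.1444 × 1.0940 = 1.35839136.
Compound inflation: 1.0650 × 1.0961 × 1.0984 = 1.28221340.
Deflate: 1.35839136 / 1.28221340 = 1.05941130.
Annualized real rate = 1.05941130^(1/3) − 1 = 1.9424% → 0.0194.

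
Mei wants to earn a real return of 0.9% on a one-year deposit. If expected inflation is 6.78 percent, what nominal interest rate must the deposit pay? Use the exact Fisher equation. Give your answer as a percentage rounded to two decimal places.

(1 + i) = (1 + r)(1 + π) = 1.00900 × 1.06780 = 1.0774102
i = 1.0774102 − 1, so the required nominal rate is 7.74%.

7.74%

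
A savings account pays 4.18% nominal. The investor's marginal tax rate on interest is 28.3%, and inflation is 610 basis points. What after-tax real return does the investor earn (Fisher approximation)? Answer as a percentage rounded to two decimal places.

-3.10%

After-tax nominal return = 4.18% × (1 − 0.283) = 2.99706%.
r ≈ 2.99706% − 6.1% → -3.10%.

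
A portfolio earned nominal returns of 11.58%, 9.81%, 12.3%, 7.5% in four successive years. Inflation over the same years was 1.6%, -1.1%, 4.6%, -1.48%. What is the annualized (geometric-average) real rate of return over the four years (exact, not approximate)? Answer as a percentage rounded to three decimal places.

Compound the nominal returns: 1.1158 × 1.0981 × 1.1230 × 1.0750 = 1.479164479.
Compound inflation: 1.0160 × 0.9890 × 1.0460 × 0.9852 = 1.035490425.
Deflate: 1.479164479 / 1.035490425 = 1.428467559.
Annualized real rate = 1.428467559^(1/4) − 1 = 9.32452% → 9.325%.

9.325%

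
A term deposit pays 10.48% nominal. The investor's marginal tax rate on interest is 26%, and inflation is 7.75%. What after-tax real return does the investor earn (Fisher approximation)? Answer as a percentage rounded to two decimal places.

0.01%

After-tax nominal return = 10.48% × (1 − 0.26) = 7.7552%.
r ≈ 7.7552% − 7.75% → 0.01%.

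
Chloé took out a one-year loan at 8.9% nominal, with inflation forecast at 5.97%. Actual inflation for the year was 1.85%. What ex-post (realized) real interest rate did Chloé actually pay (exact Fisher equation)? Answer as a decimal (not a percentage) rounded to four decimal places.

0.0692

Ex-post: (1 + 0.0890)/(1 + 0.0185) − 1 = 6.9219%
So the realized real rate is 0.0692.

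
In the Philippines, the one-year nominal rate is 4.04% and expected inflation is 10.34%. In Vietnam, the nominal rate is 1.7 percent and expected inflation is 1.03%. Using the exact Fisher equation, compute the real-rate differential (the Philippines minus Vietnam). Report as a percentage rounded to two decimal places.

The Philippines: (1 + 0.0404)/(1 + 0.1034) − 1 = -5.7096%
Vietnam: (1 + 0.0170)/(1 + 0.0103) − 1 = 0.6632%
Differential = -5.7096% − 0.6632% = -6.3728% → -6.37%.

-6.37%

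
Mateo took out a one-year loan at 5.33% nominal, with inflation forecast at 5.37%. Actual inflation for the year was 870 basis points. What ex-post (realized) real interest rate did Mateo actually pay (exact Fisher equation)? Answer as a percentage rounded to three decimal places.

Ex-post: (1 + 0.0533)/(1 + 0.0870) − 1 = -3.1003%
So the realized real rate is -3.100%.

-3.100%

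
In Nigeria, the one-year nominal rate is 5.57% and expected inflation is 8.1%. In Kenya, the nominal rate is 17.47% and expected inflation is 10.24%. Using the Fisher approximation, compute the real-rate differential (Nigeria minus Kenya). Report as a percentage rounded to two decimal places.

-9.76%

Nigeria: 5.57% − 8.1% = -2.530%
Kenya: 17.47% − 10.24% = 7.230%
Differential = -9.760% → -9.76%.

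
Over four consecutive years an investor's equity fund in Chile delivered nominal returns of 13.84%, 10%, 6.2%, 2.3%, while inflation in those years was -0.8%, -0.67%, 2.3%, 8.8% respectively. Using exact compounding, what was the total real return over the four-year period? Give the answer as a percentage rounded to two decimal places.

Compound the nominal returns: 1.1384 × 1.1000 × 1.0620 × 1.0230 = 1.360466.
Compound inflation: 0.9920 × 0.9933 × 1.0230 × 1.0880 = 1.096722.
Deflate: 1.360466 / 1.096722 = 1.240484.
Total real return = 1.240484 − 1 → 24.05%.

24.05%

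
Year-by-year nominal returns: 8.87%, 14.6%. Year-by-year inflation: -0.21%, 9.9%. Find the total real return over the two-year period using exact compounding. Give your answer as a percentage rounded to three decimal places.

Nominal growth factor = 1.0887 × 1.1460 = 1.247650
Price-level growth factor = 0.9979 × 1.0990 = 1.096692
Real growth factor = 1.247650 / 1.096692 = 1.137649
Total real return = 1.137649 − 1 → 13.765%.

13.765%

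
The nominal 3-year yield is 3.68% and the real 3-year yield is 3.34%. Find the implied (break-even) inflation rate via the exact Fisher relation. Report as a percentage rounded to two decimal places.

(1 + π) = (1 + i)/(1 + r) = 1.03680 / 1.03340 = 1.003290
Break-even inflation = 1.003290 − 1 → 0.33%.

0.33%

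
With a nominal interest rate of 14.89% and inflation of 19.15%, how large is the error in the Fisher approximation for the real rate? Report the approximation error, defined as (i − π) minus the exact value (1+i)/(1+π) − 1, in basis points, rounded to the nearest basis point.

-68 basis points

Approximate: r ≈ 14.890% − 19.150% = -4.2600%
Exact: (1 + 0.1489)/(1 + 0.1915) − 1 = -3.5753%
Error = -4.2600% − (-3.5753%) = -0.6847% → -68 basis points.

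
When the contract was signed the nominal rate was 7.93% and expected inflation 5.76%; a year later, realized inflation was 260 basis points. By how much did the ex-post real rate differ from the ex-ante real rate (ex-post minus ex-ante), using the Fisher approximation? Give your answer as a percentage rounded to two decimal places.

Ex-ante: 7.93% − 5.76% = 2.170%
Ex-post: 7.93% − 2.6% = 5.330%
Difference (ex-post − ex-ante) = 3.1600% → 3.16%.

3.16%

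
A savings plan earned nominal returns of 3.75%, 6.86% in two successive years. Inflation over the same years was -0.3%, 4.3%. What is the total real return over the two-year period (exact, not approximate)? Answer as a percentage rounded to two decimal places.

6.62%

Nominal growth factor = 1.0375 × 1.0686 = 1.108673
Price-level growth factor = 0.9970 × 1.0430 = 1.039871
Real growth factor = 1.108673 / 1.039871 = 1.066163
Total real return = 1.066163 − 1 → 6.62%.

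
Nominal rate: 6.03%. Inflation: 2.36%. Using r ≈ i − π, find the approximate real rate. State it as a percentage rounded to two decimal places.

3.67%

r ≈ i − π = 6.03% − 2.36% = 3.67%.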